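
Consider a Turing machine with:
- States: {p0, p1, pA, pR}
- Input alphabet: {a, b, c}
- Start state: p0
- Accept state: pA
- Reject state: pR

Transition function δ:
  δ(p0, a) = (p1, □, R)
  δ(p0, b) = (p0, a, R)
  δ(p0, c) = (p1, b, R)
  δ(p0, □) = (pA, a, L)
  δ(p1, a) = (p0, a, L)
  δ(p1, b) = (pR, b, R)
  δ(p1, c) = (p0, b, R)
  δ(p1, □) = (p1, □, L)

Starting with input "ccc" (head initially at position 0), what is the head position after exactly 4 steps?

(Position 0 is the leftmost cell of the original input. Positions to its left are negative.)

Execution trace (head position shown):
Step 0: [p0]ccc  (head at position 0)
Step 1: move right → b[p1]cc  (head at position 1)
Step 2: move right → bb[p0]c  (head at position 2)
Step 3: move right → bbb[p1]□  (head at position 3)
Step 4: move left → bb[p1]b□  (head at position 2)

After 4 steps, the head is at position 2.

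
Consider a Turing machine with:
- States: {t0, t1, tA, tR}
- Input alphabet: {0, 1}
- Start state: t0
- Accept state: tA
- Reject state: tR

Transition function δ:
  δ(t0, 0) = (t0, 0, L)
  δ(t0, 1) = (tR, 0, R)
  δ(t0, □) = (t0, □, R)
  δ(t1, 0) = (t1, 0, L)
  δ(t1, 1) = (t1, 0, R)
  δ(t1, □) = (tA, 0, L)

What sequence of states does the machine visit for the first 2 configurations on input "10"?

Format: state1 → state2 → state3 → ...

Execution trace:
Initial: [t0]10
Step 1: δ(t0, 1) = (tR, 0, R) → 0[tR]0

The machine reaches the reject state tR and halts.

State sequence: t0 → tR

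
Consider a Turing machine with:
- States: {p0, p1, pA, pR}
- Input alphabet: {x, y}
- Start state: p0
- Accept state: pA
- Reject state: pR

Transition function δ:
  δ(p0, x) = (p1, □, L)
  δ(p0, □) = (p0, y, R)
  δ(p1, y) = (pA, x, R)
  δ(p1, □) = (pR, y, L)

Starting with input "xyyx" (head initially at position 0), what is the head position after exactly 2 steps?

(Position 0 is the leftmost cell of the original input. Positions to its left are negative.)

Execution trace (head position shown):
Step 0: [p0]xyyx  (head at position 0)
Step 1: move left → [p1]□□yyx  (head at position -1)
Step 2: move left → [pR]□y□yyx  (head at position -2)

After 2 steps, the head is at position -2.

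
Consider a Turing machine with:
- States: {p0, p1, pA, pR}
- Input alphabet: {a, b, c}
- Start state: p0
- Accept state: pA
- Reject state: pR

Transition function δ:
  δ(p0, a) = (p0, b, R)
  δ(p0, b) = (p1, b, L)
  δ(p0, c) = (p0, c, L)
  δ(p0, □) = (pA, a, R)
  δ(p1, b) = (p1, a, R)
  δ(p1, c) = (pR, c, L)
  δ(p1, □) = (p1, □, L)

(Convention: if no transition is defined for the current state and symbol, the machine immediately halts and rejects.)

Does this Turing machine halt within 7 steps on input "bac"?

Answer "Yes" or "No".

Execution trace:
Initial: [p0]bac
Step 1: δ(p0, b) = (p1, b, L) → [p1]□bac
Step 2: δ(p1, □) = (p1, □, L) → [p1]□□bac
Step 3: δ(p1, □) = (p1, □, L) → [p1]□□□bac
Step 4: δ(p1, □) = (p1, □, L) → [p1]□□□□bac
Step 5: δ(p1, □) = (p1, □, L) → [p1]□□□□□bac
Step 6: δ(p1, □) = (p1, □, L) → [p1]□□□□□□bac
Step 7: δ(p1, □) = (p1, □, L) → [p1]□□□□□□□bac

The machine has not reached a halting state after 7 steps.
The machine did not halt within the 7-step bound.

Answer: No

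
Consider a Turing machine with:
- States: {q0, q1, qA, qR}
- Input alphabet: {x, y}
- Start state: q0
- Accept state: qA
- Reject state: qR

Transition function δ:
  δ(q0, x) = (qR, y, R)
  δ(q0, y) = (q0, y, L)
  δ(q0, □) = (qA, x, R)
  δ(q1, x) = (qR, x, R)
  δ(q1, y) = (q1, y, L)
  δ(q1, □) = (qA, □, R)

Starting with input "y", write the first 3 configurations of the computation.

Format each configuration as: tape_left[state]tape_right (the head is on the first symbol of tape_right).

Transitions applied:
Step 1: δ(q0, y) = (q0, y, L)
Step 2: δ(q0, □) = (qA, x, R)

The first 3 configurations are:
[q0]y ⊢ [q0]□y ⊢ x[qA]y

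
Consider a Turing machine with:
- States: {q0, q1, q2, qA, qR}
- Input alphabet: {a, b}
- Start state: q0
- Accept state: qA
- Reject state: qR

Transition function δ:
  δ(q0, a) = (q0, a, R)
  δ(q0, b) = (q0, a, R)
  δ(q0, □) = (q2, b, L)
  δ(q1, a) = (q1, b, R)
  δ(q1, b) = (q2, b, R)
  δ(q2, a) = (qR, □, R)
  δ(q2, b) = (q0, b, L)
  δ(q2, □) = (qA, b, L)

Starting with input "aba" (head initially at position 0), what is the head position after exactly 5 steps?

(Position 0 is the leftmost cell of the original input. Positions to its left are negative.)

Execution trace (head position shown):
Step 0: [q0]aba  (head at position 0)
Step 1: move right → a[q0]ba  (head at position 1)
Step 2: move right → aa[q0]a  (head at position 2)
Step 3: move right → aaa[q0]□  (head at position 3)
Step 4: move left → aa[q2]ab  (head at position 2)
Step 5: move right → aa□[qR]b  (head at position 3)

After 5 steps, the head is at position 3.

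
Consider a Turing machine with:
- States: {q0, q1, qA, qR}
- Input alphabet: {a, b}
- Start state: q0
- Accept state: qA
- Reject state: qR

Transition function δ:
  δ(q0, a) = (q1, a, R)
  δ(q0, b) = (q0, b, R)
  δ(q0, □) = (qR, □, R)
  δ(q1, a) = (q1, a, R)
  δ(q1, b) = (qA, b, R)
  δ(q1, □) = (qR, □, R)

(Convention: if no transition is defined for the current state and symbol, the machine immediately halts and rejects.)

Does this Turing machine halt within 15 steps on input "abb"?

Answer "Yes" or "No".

Execution trace:
Initial: [q0]abb
Step 1: δ(q0, a) = (q1, a, R) → a[q1]bb
Step 2: δ(q1, b) = (qA, b, R) → ab[qA]b

The machine reaches the accept state qA and halts.
The machine halted after 2 steps (within the 15-step bound).

Answer: Yes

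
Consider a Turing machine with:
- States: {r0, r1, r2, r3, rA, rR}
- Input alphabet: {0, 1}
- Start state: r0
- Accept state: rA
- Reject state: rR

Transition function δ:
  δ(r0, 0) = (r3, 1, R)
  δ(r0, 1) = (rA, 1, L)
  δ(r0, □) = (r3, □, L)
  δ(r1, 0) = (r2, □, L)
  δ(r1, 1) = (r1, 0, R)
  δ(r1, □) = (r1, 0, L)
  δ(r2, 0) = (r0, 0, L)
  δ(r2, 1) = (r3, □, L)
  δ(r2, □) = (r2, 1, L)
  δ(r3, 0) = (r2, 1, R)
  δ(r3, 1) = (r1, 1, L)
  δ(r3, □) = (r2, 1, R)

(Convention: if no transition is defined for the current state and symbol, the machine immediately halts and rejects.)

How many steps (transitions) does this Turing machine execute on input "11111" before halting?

Execution trace:
Initial: [r0]11111
Step 1: δ(r0, 1) = (rA, 1, L) → [rA]□11111

The machine reaches the accept state rA and halts.

The machine executed 1 step before halting.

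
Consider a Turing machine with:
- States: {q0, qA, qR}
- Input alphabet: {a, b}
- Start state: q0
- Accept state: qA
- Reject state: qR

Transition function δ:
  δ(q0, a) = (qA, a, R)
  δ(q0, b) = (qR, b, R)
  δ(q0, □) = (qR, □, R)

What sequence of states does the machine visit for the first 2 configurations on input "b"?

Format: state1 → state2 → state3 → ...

Execution trace:
Initial: [q0]b
Step 1: δ(q0, b) = (qR, b, R) → b[qR]□

The machine reaches the reject state qR and halts.

State sequence: q0 → qR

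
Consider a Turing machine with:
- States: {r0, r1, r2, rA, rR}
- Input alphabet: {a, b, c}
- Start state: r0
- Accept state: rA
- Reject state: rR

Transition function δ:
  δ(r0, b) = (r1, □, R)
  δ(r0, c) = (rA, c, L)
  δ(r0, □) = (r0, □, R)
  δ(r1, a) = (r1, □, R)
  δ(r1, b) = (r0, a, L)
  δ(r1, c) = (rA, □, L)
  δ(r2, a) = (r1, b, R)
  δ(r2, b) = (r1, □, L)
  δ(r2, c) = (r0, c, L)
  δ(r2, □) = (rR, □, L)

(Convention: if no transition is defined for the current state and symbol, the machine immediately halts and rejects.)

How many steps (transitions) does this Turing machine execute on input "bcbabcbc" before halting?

Execution trace:
Initial: [r0]bcbabcbc
Step 1: δ(r0, b) = (r1, □, R) → □[r1]cbabcbc
Step 2: δ(r1, c) = (rA, □, L) → [rA]□□babcbc

The machine reaches the accept state rA and halts.

The machine executed 2 steps before halting.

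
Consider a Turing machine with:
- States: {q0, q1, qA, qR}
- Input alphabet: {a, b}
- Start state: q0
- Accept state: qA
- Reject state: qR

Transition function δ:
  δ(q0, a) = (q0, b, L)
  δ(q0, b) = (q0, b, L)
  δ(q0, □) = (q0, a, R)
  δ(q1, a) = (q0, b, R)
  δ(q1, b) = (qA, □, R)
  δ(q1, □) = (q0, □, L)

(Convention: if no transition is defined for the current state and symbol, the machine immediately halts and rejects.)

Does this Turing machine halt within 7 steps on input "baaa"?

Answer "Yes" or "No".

Execution trace:
Initial: [q0]baaa
Step 1: δ(q0, b) = (q0, b, L) → [q0]□baaa
Step 2: δ(q0, □) = (q0, a, R) → a[q0]baaa
Step 3: δ(q0, b) = (q0, b, L) → [q0]abaaa
Step 4: δ(q0, a) = (q0, b, L) → [q0]□bbaaa
Step 5: δ(q0, □) = (q0, a, R) → a[q0]bbaaa
Step 6: δ(q0, b) = (q0, b, L) → [q0]abbaaa
Step 7: δ(q0, a) = (q0, b, L) → [q0]□bbbaaa

The machine has not reached a halting state after 7 steps.
The machine did not halt within the 7-step bound.

Answer: No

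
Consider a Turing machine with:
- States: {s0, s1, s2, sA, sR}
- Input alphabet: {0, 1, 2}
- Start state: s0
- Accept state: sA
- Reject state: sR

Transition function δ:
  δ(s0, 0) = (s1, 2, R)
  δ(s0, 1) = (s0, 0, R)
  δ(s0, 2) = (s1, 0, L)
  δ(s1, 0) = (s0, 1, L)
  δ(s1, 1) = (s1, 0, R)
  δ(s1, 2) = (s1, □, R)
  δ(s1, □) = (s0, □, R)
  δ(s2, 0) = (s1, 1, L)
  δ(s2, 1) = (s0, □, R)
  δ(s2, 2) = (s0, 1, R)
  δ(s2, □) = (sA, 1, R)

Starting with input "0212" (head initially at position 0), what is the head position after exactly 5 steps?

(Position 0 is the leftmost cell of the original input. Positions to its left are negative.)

Execution trace (head position shown):
Step 0: [s0]0212  (head at position 0)
Step 1: move right → 2[s1]212  (head at position 1)
Step 2: move right → 2□[s1]12  (head at position 2)
Step 3: move right → 2□0[s1]2  (head at position 3)
Step 4: move right → 2□0□[s1]□  (head at position 4)
Step 5: move right → 2□0□□[s0]□  (head at position 5)

After 5 steps, the head is at position 5.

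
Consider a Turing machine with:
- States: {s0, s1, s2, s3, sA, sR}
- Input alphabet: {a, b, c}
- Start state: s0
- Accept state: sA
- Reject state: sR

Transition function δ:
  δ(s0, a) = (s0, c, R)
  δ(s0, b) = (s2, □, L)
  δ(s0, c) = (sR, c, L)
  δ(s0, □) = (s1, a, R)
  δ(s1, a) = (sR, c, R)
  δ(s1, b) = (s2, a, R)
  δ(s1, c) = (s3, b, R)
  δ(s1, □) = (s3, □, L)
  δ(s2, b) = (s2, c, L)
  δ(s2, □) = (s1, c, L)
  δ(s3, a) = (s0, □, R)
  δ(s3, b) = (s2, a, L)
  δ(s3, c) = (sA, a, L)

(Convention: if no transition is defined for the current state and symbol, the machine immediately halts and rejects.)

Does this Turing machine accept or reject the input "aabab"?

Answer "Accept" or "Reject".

Execution trace:
Initial: [s0]aabab
Step 1: δ(s0, a) = (s0, c, R) → c[s0]abab
Step 2: δ(s0, a) = (s0, c, R) → cc[s0]bab
Step 3: δ(s0, b) = (s2, □, L) → c[s2]c□ab

No transition is defined for δ(s2, c). By convention the machine halts and rejects.

Answer: Reject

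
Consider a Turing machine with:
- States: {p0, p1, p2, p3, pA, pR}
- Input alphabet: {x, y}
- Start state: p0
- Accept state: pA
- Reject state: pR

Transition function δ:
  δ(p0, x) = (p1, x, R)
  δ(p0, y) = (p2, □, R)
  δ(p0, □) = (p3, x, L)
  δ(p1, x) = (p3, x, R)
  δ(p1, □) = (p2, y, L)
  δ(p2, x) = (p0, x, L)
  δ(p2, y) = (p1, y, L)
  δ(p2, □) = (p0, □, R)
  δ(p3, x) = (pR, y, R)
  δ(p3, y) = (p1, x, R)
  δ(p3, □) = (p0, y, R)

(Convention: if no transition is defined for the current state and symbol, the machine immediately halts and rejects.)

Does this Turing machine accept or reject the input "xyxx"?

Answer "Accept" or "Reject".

Execution trace:
Initial: [p0]xyxx
Step 1: δ(p0, x) = (p1, x, R) → x[p1]yxx

No transition is defined for δ(p1, y). By convention the machine halts and rejects.

Answer: Reject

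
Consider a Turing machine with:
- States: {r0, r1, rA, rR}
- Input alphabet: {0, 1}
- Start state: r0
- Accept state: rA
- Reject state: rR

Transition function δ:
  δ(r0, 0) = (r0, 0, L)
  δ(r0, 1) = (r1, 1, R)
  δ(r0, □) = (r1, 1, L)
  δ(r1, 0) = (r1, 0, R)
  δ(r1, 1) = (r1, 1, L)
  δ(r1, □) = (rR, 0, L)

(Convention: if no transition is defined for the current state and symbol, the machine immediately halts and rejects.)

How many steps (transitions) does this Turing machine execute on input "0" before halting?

Execution trace:
Initial: [r0]0
Step 1: δ(r0, 0) = (r0, 0, L) → [r0]□0
Step 2: δ(r0, □) = (r1, 1, L) → [r1]□10
Step 3: δ(r1, □) = (rR, 0, L) → [rR]□010

The machine reaches the reject state rR and halts.

The machine executed 3 steps before halting.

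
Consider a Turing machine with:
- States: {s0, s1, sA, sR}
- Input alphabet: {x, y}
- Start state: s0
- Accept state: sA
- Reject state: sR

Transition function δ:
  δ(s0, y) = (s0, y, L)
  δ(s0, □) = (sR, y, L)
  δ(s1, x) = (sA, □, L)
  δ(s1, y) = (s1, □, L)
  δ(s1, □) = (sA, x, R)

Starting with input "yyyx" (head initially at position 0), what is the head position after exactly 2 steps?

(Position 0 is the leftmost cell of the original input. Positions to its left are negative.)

Execution trace (head position shown):
Step 0: [s0]yyyx  (head at position 0)
Step 1: move left → [s0]□yyyx  (head at position -1)
Step 2: move left → [sR]□yyyyx  (head at position -2)

After 2 steps, the head is at position -2.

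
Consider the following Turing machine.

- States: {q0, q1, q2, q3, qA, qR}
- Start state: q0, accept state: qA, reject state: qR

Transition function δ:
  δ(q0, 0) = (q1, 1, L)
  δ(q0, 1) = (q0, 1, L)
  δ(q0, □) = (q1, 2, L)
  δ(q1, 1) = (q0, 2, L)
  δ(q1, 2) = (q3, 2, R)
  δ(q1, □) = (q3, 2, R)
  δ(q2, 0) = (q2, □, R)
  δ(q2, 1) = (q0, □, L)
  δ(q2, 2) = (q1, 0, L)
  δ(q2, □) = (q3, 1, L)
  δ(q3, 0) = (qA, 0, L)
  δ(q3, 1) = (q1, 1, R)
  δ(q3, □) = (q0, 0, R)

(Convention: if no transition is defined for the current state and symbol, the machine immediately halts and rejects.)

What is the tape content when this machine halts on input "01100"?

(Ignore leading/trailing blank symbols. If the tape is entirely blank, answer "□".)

Execution trace:
Initial: [q0]01100
Step 1: δ(q0, 0) = (q1, 1, L) → [q1]□11100
Step 2: δ(q1, □) = (q3, 2, R) → 2[q3]11100
Step 3: δ(q3, 1) = (q1, 1, R) → 21[q1]1100
Step 4: δ(q1, 1) = (q0, 2, L) → 2[q0]12100
Step 5: δ(q0, 1) = (q0, 1, L) → [q0]212100

No transition is defined for δ(q0, 2). By convention the machine halts and rejects.

Final tape (ignoring leading/trailing blanks): 212100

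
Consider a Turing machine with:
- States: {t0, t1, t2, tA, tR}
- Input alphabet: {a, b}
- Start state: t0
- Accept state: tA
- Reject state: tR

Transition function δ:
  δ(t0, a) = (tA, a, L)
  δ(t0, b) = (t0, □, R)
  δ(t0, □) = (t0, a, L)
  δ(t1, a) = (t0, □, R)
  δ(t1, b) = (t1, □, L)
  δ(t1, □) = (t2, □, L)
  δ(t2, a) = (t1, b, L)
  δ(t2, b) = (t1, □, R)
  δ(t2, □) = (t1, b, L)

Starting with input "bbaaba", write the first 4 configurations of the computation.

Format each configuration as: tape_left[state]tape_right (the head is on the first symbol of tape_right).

Transitions applied:
Step 1: δ(t0, b) = (t0, □, R)
Step 2: δ(t0, b) = (t0, □, R)
Step 3: δ(t0, a) = (tA, a, L)

The first 4 configurations are:
[t0]bbaaba ⊢ □[t0]baaba ⊢ □□[t0]aaba ⊢ □[tA]□aaba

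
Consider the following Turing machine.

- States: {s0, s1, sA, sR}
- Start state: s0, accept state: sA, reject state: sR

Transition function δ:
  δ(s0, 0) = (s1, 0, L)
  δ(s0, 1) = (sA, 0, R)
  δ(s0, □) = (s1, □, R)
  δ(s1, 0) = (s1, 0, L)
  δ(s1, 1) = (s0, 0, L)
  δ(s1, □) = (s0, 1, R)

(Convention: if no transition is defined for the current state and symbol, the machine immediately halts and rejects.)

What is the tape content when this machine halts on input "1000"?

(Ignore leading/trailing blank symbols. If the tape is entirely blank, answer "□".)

Execution trace:
Initial: [s0]1000
Step 1: δ(s0, 1) = (sA, 0, R) → 0[sA]000

The machine reaches the accept state sA and halts.

Final tape (ignoring leading/trailing blanks): 0000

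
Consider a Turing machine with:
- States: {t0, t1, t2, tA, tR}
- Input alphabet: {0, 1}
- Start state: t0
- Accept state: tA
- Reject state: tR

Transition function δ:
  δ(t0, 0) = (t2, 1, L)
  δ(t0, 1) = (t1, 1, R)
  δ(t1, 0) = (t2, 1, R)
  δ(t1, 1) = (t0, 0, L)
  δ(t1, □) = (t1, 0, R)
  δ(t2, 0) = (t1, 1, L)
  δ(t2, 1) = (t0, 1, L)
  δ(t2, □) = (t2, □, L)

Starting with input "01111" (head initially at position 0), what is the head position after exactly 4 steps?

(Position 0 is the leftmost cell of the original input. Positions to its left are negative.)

Execution trace (head position shown):
Step 0: [t0]01111  (head at position 0)
Step 1: move left → [t2]□11111  (head at position -1)
Step 2: move left → [t2]□□11111  (head at position -2)
Step 3: move left → [t2]□□□11111  (head at position -3)
Step 4: move left → [t2]□□□□11111  (head at position -4)

After 4 steps, the head is at position -4.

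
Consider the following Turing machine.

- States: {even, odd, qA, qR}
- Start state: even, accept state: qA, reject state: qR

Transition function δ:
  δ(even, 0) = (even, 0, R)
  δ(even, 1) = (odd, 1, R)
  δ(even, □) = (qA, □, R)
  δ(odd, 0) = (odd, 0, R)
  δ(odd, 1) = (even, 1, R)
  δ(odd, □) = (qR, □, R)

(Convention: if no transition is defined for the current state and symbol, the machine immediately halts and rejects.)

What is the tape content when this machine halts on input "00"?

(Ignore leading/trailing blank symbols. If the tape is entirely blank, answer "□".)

Execution trace:
Initial: [even]00
Step 1: δ(even, 0) = (even, 0, R) → 0[even]0
Step 2: δ(even, 0) = (even, 0, R) → 00[even]□
Step 3: δ(even, □) = (qA, □, R) → 00□[qA]□

The machine reaches the accept state qA and halts.

Final tape (ignoring leading/trailing blanks): 00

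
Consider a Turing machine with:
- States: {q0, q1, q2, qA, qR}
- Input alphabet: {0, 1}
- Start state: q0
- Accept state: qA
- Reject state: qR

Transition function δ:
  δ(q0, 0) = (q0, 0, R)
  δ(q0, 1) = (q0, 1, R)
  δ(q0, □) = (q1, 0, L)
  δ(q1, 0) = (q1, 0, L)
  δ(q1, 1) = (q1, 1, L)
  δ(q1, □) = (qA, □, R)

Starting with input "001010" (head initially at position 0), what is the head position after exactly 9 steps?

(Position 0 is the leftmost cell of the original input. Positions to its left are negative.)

Execution trace (head position shown):
Step 0: [q0]001010  (head at position 0)
Step 1: move right → 0[q0]01010  (head at position 1)
Step 2: move right → 00[q0]1010  (head at position 2)
Step 3: move right → 001[q0]010  (head at position 3)
Step 4: move right → 0010[q0]10  (head at position 4)
Step 5: move right → 00101[q0]0  (head at position 5)
Step 6: move right → 001010[q0]□  (head at position 6)
Step 7: move left → 00101[q1]00  (head at position 5)
Step 8: move left → 0010[q1]100  (head at position 4)
Step 9: move left → 001[q1]0100  (head at position 3)

After 9 steps, the head is at position 3.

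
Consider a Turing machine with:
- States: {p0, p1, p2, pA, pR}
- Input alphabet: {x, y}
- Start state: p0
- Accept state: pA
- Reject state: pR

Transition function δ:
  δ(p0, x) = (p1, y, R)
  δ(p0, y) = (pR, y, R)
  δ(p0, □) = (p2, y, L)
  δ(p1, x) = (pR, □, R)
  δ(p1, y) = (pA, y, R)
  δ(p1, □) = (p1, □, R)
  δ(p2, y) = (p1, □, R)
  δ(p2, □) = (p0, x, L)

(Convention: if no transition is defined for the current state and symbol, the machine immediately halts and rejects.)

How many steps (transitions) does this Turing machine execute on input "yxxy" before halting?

Execution trace:
Initial: [p0]yxxy
Step 1: δ(p0, y) = (pR, y, R) → y[pR]xxy

The machine reaches the reject state pR and halts.

The machine executed 1 step before halting.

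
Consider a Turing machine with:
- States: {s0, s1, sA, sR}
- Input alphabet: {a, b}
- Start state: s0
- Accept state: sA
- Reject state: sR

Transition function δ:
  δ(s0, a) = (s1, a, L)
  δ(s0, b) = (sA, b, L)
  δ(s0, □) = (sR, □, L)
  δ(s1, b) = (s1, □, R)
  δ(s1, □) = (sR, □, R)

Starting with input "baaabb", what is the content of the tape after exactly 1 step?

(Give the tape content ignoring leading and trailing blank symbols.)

Execution trace:
Initial: [s0]baaabb
Step 1: δ(s0, b) = (sA, b, L) → [sA]□baaabb

The machine reaches the accept state sA and halts.

After 1 step, the tape (ignoring leading/trailing blanks) is: baaabb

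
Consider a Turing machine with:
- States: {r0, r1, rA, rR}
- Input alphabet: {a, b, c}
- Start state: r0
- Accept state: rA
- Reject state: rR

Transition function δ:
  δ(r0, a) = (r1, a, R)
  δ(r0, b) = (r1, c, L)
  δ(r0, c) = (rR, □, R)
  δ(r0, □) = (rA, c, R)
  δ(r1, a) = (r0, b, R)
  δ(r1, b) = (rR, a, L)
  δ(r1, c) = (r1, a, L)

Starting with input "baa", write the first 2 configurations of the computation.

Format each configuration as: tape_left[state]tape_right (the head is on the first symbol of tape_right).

Transitions applied:
Step 1: δ(r0, b) = (r1, c, L)

The first 2 configurations are:
[r0]baa ⊢ [r1]□caa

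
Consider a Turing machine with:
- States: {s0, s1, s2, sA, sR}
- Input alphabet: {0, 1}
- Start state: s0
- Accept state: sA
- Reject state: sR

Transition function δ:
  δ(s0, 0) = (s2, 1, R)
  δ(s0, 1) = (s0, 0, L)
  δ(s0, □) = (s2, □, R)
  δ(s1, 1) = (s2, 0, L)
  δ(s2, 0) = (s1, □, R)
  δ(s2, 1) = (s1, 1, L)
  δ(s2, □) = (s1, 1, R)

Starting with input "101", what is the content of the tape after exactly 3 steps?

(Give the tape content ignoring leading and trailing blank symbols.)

Execution trace:
Initial: [s0]101
Step 1: δ(s0, 1) = (s0, 0, L) → [s0]□001
Step 2: δ(s0, □) = (s2, □, R) → □[s2]001
Step 3: δ(s2, 0) = (s1, □, R) → □□[s1]01

No transition is defined for δ(s1, 0). By convention the machine halts and rejects.

After 3 steps, the tape (ignoring leading/trailing blanks) is: 01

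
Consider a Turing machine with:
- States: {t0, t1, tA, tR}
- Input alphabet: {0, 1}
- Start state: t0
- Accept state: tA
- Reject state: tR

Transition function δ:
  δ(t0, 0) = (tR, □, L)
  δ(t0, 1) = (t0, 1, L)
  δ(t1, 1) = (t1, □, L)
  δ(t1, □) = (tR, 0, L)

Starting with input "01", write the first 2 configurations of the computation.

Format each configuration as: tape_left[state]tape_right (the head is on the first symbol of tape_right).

Transitions applied:
Step 1: δ(t0, 0) = (tR, □, L)

The first 2 configurations are:
[t0]01 ⊢ [tR]□□1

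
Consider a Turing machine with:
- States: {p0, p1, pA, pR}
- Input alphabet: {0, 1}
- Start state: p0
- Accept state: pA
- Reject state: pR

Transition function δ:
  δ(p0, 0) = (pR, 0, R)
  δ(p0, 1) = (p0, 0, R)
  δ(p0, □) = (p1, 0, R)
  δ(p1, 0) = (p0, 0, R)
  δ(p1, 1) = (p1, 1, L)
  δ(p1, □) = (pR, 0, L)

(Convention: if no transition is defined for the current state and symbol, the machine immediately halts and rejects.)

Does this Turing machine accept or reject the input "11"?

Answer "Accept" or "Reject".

Execution trace:
Initial: [p0]11
Step 1: δ(p0, 1) = (p0, 0, R) → 0[p0]1
Step 2: δ(p0, 1) = (p0, 0, R) → 00[p0]□
Step 3: δ(p0, □) = (p1, 0, R) → 000[p1]□
Step 4: δ(p1, □) = (pR, 0, L) → 00[pR]00

The machine reaches the reject state pR and halts.

Answer: Reject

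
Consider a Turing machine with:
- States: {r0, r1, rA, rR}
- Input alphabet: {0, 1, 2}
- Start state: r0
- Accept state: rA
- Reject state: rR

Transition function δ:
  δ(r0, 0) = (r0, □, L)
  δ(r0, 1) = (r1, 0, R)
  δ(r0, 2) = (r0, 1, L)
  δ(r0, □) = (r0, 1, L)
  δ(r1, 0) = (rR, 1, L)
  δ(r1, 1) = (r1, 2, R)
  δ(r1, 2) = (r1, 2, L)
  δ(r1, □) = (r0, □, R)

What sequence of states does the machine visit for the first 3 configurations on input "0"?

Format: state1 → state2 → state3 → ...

Execution trace:
Initial: [r0]0
Step 1: δ(r0, 0) = (r0, □, L) → [r0]□□
Step 2: δ(r0, □) = (r0, 1, L) → [r0]□1□

State sequence: r0 → r0 → r0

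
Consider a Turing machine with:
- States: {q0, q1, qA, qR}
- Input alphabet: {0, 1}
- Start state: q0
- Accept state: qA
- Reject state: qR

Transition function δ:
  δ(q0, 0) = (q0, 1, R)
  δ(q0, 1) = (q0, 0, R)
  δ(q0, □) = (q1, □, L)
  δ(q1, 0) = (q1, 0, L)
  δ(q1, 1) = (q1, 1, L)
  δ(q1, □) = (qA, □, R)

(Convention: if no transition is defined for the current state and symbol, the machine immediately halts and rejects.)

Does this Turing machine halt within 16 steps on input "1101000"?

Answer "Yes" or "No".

Execution trace:
Initial: [q0]1101000
Step 1: δ(q0, 1) = (q0, 0, R) → 0[q0]101000
Step 2: δ(q0, 1) = (q0, 0, R) → 00[q0]01000
Step 3: δ(q0, 0) = (q0, 1, R) → 001[q0]1000
Step 4: δ(q0, 1) = (q0, 0, R) → 0010[q0]000
Step 5: δ(q0, 0) = (q0, 1, R) → 00101[q0]00
Step 6: δ(q0, 0) = (q0, 1, R) → 001011[q0]0
Step 7: δ(q0, 0) = (q0, 1, R) → 0010111[q0]□
Step 8: δ(q0, □) = (q1, □, L) → 001011[q1]1□
Step 9: δ(q1, 1) = (q1, 1, L) → 00101[q1]11□
Step 10: δ(q1, 1) = (q1, 1, L) → 0010[q1]111□
Step 11: δ(q1, 1) = (q1, 1, L) → 001[q1]0111□
Step 12: δ(q1, 0) = (q1, 0, L) → 00[q1]10111□
Step 13: δ(q1, 1) = (q1, 1, L) → 0[q1]010111□
Step 14: δ(q1, 0) = (q1, 0, L) → [q1]0010111□
Step 15: δ(q1, 0) = (q1, 0, L) → [q1]□0010111□
Step 16: δ(q1, □) = (qA, □, R) → □[qA]0010111□

The machine reaches the accept state qA and halts.
The machine halted after 16 steps (within the 16-step bound).

Answer: Yes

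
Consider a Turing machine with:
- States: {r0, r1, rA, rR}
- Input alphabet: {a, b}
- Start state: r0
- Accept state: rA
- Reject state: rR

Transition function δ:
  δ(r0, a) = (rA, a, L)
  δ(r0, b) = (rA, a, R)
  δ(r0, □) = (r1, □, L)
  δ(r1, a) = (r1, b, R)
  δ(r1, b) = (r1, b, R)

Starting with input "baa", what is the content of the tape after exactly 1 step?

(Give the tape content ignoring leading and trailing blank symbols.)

Execution trace:
Initial: [r0]baa
Step 1: δ(r0, b) = (rA, a, R) → a[rA]aa

The machine reaches the accept state rA and halts.

After 1 step, the tape (ignoring leading/trailing blanks) is: aaa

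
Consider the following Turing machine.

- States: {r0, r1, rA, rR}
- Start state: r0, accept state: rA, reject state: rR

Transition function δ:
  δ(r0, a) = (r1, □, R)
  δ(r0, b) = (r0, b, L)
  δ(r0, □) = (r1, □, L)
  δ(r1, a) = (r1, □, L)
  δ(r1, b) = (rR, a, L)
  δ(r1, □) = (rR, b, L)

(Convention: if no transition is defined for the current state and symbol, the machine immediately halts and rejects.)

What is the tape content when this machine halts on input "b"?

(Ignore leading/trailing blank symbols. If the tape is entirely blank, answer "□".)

Execution trace:
Initial: [r0]b
Step 1: δ(r0, b) = (r0, b, L) → [r0]□b
Step 2: δ(r0, □) = (r1, □, L) → [r1]□□b
Step 3: δ(r1, □) = (rR, b, L) → [rR]□b□b

The machine reaches the reject state rR and halts.

Final tape (ignoring leading/trailing blanks): b□b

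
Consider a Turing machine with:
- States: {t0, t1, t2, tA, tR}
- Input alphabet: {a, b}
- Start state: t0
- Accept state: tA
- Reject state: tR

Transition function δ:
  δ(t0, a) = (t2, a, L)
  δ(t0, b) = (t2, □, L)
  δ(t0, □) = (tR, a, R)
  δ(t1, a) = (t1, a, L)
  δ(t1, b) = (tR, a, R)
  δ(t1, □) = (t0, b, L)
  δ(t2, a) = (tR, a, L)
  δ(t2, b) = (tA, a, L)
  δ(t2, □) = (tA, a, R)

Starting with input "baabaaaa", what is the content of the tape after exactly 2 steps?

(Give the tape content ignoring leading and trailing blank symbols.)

Execution trace:
Initial: [t0]baabaaaa
Step 1: δ(t0, b) = (t2, □, L) → [t2]□□aabaaaa
Step 2: δ(t2, □) = (tA, a, R) → a[tA]□aabaaaa

The machine reaches the accept state tA and halts.

After 2 steps, the tape (ignoring leading/trailing blanks) is: a□aabaaaa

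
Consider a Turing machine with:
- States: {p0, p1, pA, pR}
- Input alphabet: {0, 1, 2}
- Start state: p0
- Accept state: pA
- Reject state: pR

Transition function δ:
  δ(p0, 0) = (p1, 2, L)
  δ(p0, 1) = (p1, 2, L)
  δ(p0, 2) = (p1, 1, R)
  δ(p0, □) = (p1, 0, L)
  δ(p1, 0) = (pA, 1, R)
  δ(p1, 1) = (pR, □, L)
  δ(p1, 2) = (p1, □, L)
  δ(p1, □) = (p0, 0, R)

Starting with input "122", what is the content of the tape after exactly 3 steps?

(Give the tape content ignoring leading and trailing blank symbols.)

Execution trace:
Initial: [p0]122
Step 1: δ(p0, 1) = (p1, 2, L) → [p1]□222
Step 2: δ(p1, □) = (p0, 0, R) → 0[p0]222
Step 3: δ(p0, 2) = (p1, 1, R) → 01[p1]22

After 3 steps, the tape (ignoring leading/trailing blanks) is: 0122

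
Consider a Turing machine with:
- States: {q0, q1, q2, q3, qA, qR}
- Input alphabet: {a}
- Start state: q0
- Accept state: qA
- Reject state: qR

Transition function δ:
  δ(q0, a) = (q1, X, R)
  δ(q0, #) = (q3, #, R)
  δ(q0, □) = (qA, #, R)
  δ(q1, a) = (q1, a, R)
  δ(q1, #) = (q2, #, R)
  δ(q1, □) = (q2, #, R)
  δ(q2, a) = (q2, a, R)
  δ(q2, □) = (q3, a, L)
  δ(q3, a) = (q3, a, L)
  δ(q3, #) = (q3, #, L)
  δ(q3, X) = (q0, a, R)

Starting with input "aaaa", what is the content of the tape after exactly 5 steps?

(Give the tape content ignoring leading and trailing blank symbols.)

Execution trace:
Initial: [q0]aaaa
Step 1: δ(q0, a) = (q1, X, R) → X[q1]aaa
Step 2: δ(q1, a) = (q1, a, R) → Xa[q1]aa
Step 3: δ(q1, a) = (q1, a, R) → Xaa[q1]a
Step 4: δ(q1, a) = (q1, a, R) → Xaaa[q1]□
Step 5: δ(q1, □) = (q2, #, R) → Xaaa#[q2]□

After 5 steps, the tape (ignoring leading/trailing blanks) is: Xaaa#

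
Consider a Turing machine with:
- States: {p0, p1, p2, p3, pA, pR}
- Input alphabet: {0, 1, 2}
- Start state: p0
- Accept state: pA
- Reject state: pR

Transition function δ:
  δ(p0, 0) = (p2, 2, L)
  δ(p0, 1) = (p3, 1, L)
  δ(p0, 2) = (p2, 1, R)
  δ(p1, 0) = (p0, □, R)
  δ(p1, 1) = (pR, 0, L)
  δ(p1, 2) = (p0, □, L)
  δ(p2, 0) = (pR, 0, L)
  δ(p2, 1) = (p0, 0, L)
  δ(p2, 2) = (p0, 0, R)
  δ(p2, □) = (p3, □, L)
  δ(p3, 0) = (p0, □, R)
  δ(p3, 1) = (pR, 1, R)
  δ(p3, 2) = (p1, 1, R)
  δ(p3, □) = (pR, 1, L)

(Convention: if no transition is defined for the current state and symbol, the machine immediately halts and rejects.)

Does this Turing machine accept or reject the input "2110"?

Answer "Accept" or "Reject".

Execution trace:
Initial: [p0]2110
Step 1: δ(p0, 2) = (p2, 1, R) → 1[p2]110
Step 2: δ(p2, 1) = (p0, 0, L) → [p0]1010
Step 3: δ(p0, 1) = (p3, 1, L) → [p3]□1010
Step 4: δ(p3, □) = (pR, 1, L) → [pR]□11010

The machine reaches the reject state pR and halts.

Answer: Reject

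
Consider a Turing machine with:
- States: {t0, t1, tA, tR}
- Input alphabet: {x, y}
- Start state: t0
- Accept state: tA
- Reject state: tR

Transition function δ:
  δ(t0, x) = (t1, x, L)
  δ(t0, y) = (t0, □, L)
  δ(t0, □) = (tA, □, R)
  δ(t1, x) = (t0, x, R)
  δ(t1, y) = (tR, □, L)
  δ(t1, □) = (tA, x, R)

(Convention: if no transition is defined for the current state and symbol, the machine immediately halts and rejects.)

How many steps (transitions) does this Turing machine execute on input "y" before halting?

Execution trace:
Initial: [t0]y
Step 1: δ(t0, y) = (t0, □, L) → [t0]□□
Step 2: δ(t0, □) = (tA, □, R) → □[tA]□

The machine reaches the accept state tA and halts.

The machine executed 2 steps before halting.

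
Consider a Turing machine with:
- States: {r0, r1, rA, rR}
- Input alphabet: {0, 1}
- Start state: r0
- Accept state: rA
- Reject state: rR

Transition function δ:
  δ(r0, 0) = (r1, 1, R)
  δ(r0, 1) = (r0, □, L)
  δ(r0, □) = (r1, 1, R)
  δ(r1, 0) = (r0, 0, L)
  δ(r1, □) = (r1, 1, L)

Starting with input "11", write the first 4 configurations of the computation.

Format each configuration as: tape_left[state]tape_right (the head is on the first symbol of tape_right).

Transitions applied:
Step 1: δ(r0, 1) = (r0, □, L)
Step 2: δ(r0, □) = (r1, 1, R)
Step 3: δ(r1, □) = (r1, 1, L)

The first 4 configurations are:
[r0]11 ⊢ [r0]□□1 ⊢ 1[r1]□1 ⊢ [r1]111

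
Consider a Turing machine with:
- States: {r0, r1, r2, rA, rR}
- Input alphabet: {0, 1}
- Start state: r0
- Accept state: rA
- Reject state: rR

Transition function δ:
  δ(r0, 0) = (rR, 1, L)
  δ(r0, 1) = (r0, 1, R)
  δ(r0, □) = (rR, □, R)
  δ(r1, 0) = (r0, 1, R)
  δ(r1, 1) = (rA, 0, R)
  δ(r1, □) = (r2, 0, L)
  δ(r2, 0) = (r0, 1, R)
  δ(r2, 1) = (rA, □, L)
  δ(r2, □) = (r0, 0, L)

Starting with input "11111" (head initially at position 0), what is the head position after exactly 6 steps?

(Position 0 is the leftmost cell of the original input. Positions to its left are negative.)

Execution trace (head position shown):
Step 0: [r0]11111  (head at position 0)
Step 1: move right → 1[r0]1111  (head at position 1)
Step 2: move right → 11[r0]111  (head at position 2)
Step 3: move right → 111[r0]11  (head at position 3)
Step 4: move right → 1111[r0]1  (head at position 4)
Step 5: move right → 11111[r0]□  (head at position 5)
Step 6: move right → 11111□[rR]□  (head at position 6)

After 6 steps, the head is at position 6.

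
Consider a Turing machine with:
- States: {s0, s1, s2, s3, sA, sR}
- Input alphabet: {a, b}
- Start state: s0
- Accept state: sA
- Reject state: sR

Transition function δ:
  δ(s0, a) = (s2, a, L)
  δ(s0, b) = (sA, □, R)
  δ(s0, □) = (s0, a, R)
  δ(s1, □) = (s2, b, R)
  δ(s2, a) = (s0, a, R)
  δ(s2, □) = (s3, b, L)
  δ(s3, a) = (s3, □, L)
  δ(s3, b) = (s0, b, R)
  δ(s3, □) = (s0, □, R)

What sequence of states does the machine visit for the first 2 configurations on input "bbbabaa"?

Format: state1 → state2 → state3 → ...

Execution trace:
Initial: [s0]bbbabaa
Step 1: δ(s0, b) = (sA, □, R) → □[sA]bbabaa

The machine reaches the accept state sA and halts.

State sequence: s0 → sA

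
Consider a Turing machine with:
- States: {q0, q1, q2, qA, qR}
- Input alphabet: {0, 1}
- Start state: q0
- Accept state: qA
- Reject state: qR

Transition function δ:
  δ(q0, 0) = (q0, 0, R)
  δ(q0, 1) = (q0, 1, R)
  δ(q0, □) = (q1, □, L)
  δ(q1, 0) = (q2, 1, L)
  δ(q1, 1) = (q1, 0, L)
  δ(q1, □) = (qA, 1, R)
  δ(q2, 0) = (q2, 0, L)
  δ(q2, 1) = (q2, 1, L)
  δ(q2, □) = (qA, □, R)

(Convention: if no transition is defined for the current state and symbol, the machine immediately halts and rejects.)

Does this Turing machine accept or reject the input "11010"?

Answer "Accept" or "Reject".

Execution trace:
Initial: [q0]11010
Step 1: δ(q0, 1) = (q0, 1, R) → 1[q0]1010
Step 2: δ(q0, 1) = (q0, 1, R) → 11[q0]010
Step 3: δ(q0, 0) = (q0, 0, R) → 110[q0]10
Step 4: δ(q0, 1) = (q0, 1, R) → 1101[q0]0
Step 5: δ(q0, 0) = (q0, 0, R) → 11010[q0]□
Step 6: δ(q0, □) = (q1, □, L) → 1101[q1]0□
Step 7: δ(q1, 0) = (q2, 1, L) → 110[q2]11□
Step 8: δ(q2, 1) = (q2, 1, L) → 11[q2]011□
Step 9: δ(q2, 0) = (q2, 0, L) → 1[q2]1011□
Step 10: δ(q2, 1) = (q2, 1, L) → [q2]11011□
Step 11: δ(q2, 1) = (q2, 1, L) → [q2]□11011□
Step 12: δ(q2, □) = (qA, □, R) → □[qA]11011□

The machine reaches the accept state qA and halts.

Answer: Accept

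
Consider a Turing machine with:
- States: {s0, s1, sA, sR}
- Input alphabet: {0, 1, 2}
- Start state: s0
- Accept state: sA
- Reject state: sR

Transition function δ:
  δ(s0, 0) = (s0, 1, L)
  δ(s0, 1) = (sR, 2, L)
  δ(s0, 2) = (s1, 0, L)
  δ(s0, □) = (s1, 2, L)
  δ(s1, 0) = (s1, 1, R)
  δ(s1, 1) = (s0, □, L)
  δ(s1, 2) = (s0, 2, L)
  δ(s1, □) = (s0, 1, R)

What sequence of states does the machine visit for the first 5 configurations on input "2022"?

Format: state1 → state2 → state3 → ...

Execution trace:
Initial: [s0]2022
Step 1: δ(s0, 2) = (s1, 0, L) → [s1]□0022
Step 2: δ(s1, □) = (s0, 1, R) → 1[s0]0022
Step 3: δ(s0, 0) = (s0, 1, L) → [s0]11022
Step 4: δ(s0, 1) = (sR, 2, L) → [sR]□21022

The machine reaches the reject state sR and halts.

State sequence: s0 → s1 → s0 → s0 → sR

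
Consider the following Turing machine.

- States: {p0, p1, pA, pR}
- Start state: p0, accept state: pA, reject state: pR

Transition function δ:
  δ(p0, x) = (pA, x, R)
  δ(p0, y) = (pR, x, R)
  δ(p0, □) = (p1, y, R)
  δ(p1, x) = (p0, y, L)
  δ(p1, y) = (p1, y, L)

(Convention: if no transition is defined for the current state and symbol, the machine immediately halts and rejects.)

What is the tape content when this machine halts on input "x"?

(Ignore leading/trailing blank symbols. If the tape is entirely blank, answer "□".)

Execution trace:
Initial: [p0]x
Step 1: δ(p0, x) = (pA, x, R) → x[pA]□

The machine reaches the accept state pA and halts.

Final tape (ignoring leading/trailing blanks): x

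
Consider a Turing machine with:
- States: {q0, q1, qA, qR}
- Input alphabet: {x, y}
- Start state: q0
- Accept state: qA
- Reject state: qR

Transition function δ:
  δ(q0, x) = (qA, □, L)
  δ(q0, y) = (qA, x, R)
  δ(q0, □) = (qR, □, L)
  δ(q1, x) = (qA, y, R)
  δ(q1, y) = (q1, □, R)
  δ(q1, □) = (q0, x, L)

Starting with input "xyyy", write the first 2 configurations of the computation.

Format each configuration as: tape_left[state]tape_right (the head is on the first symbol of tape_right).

Transitions applied:
Step 1: δ(q0, x) = (qA, □, L)

The first 2 configurations are:
[q0]xyyy ⊢ [qA]□□yyy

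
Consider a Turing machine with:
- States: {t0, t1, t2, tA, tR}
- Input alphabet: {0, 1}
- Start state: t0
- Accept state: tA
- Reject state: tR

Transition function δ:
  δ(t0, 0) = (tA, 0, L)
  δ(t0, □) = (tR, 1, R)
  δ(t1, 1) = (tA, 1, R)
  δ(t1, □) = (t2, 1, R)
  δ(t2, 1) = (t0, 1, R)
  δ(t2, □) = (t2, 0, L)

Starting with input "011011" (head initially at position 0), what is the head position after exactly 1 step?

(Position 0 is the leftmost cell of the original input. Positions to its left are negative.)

Execution trace (head position shown):
Step 0: [t0]011011  (head at position 0)
Step 1: move left → [tA]□011011  (head at position -1)

After 1 step, the head is at position -1.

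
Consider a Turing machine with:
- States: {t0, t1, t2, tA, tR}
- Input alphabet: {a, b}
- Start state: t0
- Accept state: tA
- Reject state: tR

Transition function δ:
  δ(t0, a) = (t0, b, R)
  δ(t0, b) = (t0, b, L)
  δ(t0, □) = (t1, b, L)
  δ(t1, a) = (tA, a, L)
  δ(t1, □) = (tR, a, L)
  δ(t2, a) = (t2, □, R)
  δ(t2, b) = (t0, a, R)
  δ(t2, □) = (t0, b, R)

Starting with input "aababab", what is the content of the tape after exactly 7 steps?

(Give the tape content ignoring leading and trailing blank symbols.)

Execution trace:
Initial: [t0]aababab
Step 1: δ(t0, a) = (t0, b, R) → b[t0]ababab
Step 2: δ(t0, a) = (t0, b, R) → bb[t0]babab
Step 3: δ(t0, b) = (t0, b, L) → b[t0]bbabab
Step 4: δ(t0, b) = (t0, b, L) → [t0]bbbabab
Step 5: δ(t0, b) = (t0, b, L) → [t0]□bbbabab
Step 6: δ(t0, □) = (t1, b, L) → [t1]□bbbbabab
Step 7: δ(t1, □) = (tR, a, L) → [tR]□abbbbabab

The machine reaches the reject state tR and halts.

After 7 steps, the tape (ignoring leading/trailing blanks) is: abbbbabab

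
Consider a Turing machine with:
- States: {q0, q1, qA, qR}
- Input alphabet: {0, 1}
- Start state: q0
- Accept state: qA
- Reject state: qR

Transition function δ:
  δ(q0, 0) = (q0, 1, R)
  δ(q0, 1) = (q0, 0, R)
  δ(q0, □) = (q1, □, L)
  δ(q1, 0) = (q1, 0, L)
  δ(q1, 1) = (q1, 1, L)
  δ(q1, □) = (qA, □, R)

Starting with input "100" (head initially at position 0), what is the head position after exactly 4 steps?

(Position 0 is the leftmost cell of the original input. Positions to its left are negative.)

Execution trace (head position shown):
Step 0: [q0]100  (head at position 0)
Step 1: move right → 0[q0]00  (head at position 1)
Step 2: move right → 01[q0]0  (head at position 2)
Step 3: move right → 011[q0]□  (head at position 3)
Step 4: move left → 01[q1]1□  (head at position 2)

After 4 steps, the head is at position 2.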